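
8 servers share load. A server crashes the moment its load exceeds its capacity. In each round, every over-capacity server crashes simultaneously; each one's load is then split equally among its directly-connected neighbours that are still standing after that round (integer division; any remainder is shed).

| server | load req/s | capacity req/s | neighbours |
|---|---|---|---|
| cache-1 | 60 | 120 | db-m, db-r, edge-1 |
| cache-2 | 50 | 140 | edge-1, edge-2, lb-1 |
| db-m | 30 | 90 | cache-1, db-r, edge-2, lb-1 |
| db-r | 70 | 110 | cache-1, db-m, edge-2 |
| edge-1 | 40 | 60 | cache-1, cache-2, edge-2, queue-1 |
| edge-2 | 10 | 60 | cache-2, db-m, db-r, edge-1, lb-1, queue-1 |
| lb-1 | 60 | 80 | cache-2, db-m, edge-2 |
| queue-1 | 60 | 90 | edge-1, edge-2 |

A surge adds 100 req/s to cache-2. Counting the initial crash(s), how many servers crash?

Round 1 — cache-2 at 150 > 140. cache-2 crashes.
  cache-2 sheds 150 req/s to edge-1, edge-2, lb-1: 50 each.
    edge-1: 40+50 = 90 > 60
    edge-2: 10+50 = 60 ≤ 60
    lb-1: 60+50 = 110 > 80
Round 2 — edge-1, lb-1 crash.
  edge-1 sheds 90 req/s to cache-1, edge-2, queue-1: 30 each.
    cache-1: 60+30 = 90 ≤ 120
    edge-2: 60+30 = 90 > 60
    queue-1: 60+30 = 90 ≤ 90
  lb-1 sheds 110 req/s to db-m, edge-2: 55 each.
    db-m: 30+55 = 85 ≤ 90
    edge-2: 90+55 = 145 > 60
Round 3 — edge-2 crashes.
  edge-2 sheds 145 req/s to db-m, db-r, queue-1: 48 each (1 lost).
    db-m: 85+48 = 133 > 90
    db-r: 70+48 = 118 > 110
    queue-1: 90+48 = 138 > 90
Round 4 — db-m, db-r, queue-1 crash.
  db-m sheds 133 req/s to cache-1: 133 each.
    cache-1: 90+133 = 223 > 120
  db-r sheds 118 req/s to cache-1: 118 each.
    cache-1: 223+118 = 341 > 120
  queue-1 sheds 138 req/s: no online neighbours, lost.
Round 5 — cache-1 crashes.
  cache-1 sheds 341 req/s: no online neighbours, lost.
No further crashes.

8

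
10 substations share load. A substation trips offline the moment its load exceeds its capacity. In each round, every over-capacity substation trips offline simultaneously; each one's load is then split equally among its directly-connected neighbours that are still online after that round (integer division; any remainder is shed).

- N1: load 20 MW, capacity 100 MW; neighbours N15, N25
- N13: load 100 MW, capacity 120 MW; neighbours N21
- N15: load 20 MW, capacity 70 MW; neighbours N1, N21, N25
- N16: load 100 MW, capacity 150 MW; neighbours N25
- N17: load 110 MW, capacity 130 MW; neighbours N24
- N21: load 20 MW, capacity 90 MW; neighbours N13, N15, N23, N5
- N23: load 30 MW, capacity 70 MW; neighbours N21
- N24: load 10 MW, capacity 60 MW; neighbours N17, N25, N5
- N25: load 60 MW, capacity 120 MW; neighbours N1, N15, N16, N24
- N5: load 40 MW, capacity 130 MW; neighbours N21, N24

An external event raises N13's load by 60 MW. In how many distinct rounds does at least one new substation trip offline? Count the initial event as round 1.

3

Round 1 — N13 at 160 > 120. N13 trips offline.
  N13 sheds 160 MW to N21: 160 each.
    N21: 20+160 = 180 > 90
Round 2 — N21 trips offline.
  N21 sheds 180 MW to N15, N23, N5: 60 each.
    N15: 20+60 = 80 > 70
    N23: 30+60 = 90 > 70
    N5: 40+60 = 100 ≤ 130
Round 3 — N15, N23 trip offline.
  N15 sheds 80 MW to N1, N25: 40 each.
    N1: 20+40 = 60 ≤ 100
    N25: 60+40 = 100 ≤ 120
  N23 sheds 90 MW: no online neighbours, lost.
No further trips.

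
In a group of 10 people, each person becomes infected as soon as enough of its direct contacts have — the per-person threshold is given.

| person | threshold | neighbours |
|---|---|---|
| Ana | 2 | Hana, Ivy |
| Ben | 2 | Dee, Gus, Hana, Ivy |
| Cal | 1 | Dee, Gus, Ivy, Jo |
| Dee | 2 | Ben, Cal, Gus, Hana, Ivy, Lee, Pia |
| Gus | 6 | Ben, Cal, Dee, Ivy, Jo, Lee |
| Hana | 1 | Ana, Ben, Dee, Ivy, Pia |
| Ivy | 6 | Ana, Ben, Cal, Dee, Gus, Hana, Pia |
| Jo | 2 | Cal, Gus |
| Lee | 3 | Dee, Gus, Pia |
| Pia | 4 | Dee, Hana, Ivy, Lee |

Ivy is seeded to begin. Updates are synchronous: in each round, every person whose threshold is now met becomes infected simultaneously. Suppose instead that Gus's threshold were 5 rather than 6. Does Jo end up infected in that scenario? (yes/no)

With Gus's threshold at 5:
Round 1 — Ivy becomes infected (initial).
Round 2 — checking thresholds:
  Ana: 1 of 2 neighbours < 2, holds.
  Ben: 1 of 4 neighbours < 2, holds.
  Cal: 1 of 4 neighbours ≥ 1, becomes infected.
  Dee: 1 of 7 neighbours < 2, holds.
  Gus: 1 of 6 neighbours < 5, holds.
  Hana: 1 of 5 neighbours ≥ 1, becomes infected.
  Pia: 1 of 4 neighbours < 4, holds.
Round 3 — checking thresholds:
  Ana: 2 of 2 neighbours ≥ 2, becomes infected.
  Ben: 2 of 4 neighbours ≥ 2, becomes infected.
  Dee: 3 of 7 neighbours ≥ 2, becomes infected.
  Gus: 2 of 6 neighbours < 5, holds.
  Jo: 1 of 2 neighbours < 2, holds.
  Pia: 2 of 4 neighbours < 4, holds.
Round 4 — no new infections; cascade stops.

no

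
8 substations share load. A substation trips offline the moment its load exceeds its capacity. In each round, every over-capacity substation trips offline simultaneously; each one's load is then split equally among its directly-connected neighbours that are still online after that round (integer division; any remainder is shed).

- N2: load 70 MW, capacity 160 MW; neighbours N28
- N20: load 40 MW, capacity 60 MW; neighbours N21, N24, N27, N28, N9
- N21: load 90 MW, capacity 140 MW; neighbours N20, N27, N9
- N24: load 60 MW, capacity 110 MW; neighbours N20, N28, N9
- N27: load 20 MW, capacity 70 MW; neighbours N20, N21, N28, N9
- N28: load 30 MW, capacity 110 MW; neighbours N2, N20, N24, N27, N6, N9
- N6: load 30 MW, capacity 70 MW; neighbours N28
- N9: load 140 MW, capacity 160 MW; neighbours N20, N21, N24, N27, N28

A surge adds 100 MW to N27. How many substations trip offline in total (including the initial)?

7

Round 1 — N27 at 120 > 70. N27 trips offline.
  N27 sheds 120 MW to N20, N21, N28, N9: 30 each.
    N20: 40+30 = 70 > 60
    N21: 90+30 = 120 ≤ 140
    N28: 30+30 = 60 ≤ 110
    N9: 140+30 = 170 > 160
Round 2 — N20, N9 trip offline.
  N20 sheds 70 MW to N21, N24, N28: 23 each (1 lost).
    N21: 120+23 = 143 > 140
    N24: 60+23 = 83 ≤ 110
    N28: 60+23 = 83 ≤ 110
  N9 sheds 170 MW to N21, N24, N28: 56 each (2 lost).
    N21: 143+56 = 199 > 140
    N24: 83+56 = 139 > 110
    N28: 83+56 = 139 > 110
Round 3 — N21, N24, N28 trip offline.
  N21 sheds 199 MW: no online neighbours, lost.
  N24 sheds 139 MW: no online neighbours, lost.
  N28 sheds 139 MW to N2, N6: 69 each (1 lost).
    N2: 70+69 = 139 ≤ 160
    N6: 30+69 = 99 > 70
Round 4 — N6 trips offline.
  N6 sheds 99 MW: no online neighbours, lost.
No further trips.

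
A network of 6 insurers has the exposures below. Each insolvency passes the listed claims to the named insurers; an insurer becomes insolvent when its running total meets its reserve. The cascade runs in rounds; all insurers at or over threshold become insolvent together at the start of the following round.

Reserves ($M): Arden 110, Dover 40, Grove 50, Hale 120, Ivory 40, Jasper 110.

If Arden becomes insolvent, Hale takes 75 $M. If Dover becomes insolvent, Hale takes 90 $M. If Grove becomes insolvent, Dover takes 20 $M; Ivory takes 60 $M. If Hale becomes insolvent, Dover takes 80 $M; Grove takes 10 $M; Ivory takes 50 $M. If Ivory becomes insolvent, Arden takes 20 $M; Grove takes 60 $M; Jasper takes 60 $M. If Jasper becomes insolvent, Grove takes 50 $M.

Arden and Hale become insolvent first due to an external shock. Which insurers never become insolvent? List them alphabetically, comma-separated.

Round 1 — Arden, Hale become insolvent (initial).
  Dover: +80 → 80 ≥ 40
  Grove: +10 → 10 < 50
  Ivory: +50 → 50 ≥ 40
Round 2 — Dover, Ivory become insolvent.
  Grove: +60 → 70 ≥ 50
  Jasper: +60 → 60 < 110
Round 3 — Grove becomes insolvent.
No further insolvencies.

Jasper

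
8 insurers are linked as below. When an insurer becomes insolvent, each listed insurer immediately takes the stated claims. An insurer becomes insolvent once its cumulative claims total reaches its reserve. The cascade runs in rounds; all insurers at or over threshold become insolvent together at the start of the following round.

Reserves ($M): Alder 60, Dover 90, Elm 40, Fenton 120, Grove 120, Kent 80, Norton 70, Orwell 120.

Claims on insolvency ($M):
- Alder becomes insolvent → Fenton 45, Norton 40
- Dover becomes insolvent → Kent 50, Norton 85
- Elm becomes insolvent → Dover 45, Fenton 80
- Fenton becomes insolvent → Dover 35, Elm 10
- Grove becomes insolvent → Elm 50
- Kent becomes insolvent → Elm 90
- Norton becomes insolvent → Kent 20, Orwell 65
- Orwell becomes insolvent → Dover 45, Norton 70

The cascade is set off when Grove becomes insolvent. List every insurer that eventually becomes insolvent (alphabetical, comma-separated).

Round 1 — Grove becomes insolvent (initial).
  Elm: +50 → 50 ≥ 40
Round 2 — Elm becomes insolvent.
  Dover: +45 → 45 < 90
  Fenton: +80 → 80 < 120
No further insolvencies.

Elm, Grove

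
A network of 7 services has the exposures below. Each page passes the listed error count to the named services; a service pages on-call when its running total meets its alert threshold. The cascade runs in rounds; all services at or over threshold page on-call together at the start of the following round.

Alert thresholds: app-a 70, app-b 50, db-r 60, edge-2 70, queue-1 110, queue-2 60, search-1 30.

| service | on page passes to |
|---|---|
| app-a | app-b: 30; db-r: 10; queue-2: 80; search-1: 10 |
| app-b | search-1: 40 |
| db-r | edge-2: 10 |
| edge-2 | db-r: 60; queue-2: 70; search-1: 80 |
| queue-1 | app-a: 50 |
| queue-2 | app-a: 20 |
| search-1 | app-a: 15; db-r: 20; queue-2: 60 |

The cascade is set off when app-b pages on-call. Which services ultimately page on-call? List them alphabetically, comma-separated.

Round 1 — app-b pages on-call (initial).
  search-1: +40 → 40 ≥ 30
Round 2 — search-1 pages on-call.
  app-a: +15 → 15 < 70
  db-r: +20 → 20 < 60
  queue-2: +60 → 60 ≥ 60
Round 3 — queue-2 pages on-call.
  app-a: +20 → 35 < 70
No further pages.

app-b, queue-2, search-1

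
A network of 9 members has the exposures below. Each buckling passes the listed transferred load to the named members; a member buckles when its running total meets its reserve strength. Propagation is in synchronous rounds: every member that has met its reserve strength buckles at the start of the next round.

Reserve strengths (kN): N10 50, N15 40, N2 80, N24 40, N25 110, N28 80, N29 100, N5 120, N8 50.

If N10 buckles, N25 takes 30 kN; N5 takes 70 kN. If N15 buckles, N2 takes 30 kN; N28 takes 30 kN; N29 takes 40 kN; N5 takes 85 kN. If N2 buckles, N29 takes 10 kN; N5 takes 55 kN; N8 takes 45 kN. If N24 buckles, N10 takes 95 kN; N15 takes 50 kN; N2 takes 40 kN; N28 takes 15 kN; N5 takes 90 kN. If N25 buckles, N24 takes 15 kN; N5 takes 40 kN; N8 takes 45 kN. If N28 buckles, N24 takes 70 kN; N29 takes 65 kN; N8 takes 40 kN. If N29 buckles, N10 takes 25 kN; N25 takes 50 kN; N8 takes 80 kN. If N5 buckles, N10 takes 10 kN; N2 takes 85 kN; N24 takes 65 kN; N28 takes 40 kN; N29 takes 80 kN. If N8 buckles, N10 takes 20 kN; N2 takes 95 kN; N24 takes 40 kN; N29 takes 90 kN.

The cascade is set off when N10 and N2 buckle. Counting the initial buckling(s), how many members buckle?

8

Round 1 — N10, N2 buckle (initial).
  N25: +30 → 30 < 110
  N29: +10 → 10 < 100
  N5: +70+55 → 125 ≥ 120
  N8: +45 → 45 < 50
Round 2 — N5 buckles.
  N24: +65 → 65 ≥ 40
  N28: +40 → 40 < 80
  N29: +80 → 90 < 100
Round 3 — N24 buckles.
  N15: +50 → 50 ≥ 40
  N28: +15 → 55 < 80
Round 4 — N15 buckles.
  N28: +30 → 85 ≥ 80
  N29: +40 → 130 ≥ 100
Round 5 — N28, N29 buckle.
  N25: +50 → 80 < 110
  N8: +40+80 → 165 ≥ 50
Round 6 — N8 buckles.
No further bucklings.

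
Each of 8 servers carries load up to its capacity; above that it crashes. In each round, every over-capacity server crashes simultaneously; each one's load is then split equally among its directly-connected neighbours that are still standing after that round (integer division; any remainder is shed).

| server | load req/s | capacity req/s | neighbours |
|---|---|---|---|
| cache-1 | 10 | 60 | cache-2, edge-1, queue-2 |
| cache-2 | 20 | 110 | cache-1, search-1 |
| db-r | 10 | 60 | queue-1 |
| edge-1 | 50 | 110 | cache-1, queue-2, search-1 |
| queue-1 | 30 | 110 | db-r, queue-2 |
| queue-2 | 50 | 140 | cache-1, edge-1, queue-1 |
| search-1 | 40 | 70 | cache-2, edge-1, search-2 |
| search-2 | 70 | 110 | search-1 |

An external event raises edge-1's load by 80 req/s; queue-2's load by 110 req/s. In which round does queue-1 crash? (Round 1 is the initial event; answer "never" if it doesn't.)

never

Round 1 — edge-1 at 130 > 110; queue-2 at 160 > 140. edge-1, queue-2 crash.
  edge-1 sheds 130 req/s to cache-1, search-1: 65 each.
    cache-1: 10+65 = 75 > 60
    search-1: 40+65 = 105 > 70
  queue-2 sheds 160 req/s to cache-1, queue-1: 80 each.
    cache-1: 75+80 = 155 > 60
    queue-1: 30+80 = 110 ≤ 110
Round 2 — cache-1, search-1 crash.
  cache-1 sheds 155 req/s to cache-2: 155 each.
    cache-2: 20+155 = 175 > 110
  search-1 sheds 105 req/s to cache-2, search-2: 52 each (1 lost).
    cache-2: 175+52 = 227 > 110
    search-2: 70+52 = 122 > 110
Round 3 — cache-2, search-2 crash.
  cache-2 sheds 227 req/s: no online neighbours, lost.
  search-2 sheds 122 req/s: no online neighbours, lost.
No further crashes.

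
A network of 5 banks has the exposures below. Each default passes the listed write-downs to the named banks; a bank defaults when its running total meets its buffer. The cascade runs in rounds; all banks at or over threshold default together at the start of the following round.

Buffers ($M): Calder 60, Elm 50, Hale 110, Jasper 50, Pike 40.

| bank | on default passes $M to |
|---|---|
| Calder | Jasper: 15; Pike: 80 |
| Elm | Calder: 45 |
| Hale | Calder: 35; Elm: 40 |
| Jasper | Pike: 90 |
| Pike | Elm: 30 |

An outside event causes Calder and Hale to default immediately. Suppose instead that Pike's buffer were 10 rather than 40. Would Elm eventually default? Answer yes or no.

With Pike's buffer at 10:
Round 1 — Calder, Hale default (initial).
  Elm: +40 → 40 < 50
  Jasper: +15 → 15 < 50
  Pike: +80 → 80 ≥ 10
Round 2 — Pike defaults.
  Elm: +30 → 70 ≥ 50
Round 3 — Elm defaults.
No further defaults.

yes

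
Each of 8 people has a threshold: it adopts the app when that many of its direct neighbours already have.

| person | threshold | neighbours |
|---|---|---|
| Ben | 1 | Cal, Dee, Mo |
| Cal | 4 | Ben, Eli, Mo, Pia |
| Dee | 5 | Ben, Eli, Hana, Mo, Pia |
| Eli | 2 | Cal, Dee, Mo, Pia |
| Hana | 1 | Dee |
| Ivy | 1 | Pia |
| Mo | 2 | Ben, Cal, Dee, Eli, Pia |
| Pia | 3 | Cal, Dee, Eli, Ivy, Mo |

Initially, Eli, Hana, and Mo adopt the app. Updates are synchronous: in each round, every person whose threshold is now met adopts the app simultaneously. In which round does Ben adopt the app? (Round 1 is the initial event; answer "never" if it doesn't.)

2

Round 1 — Eli, Hana, Mo adopt the app (initial).
Round 2 — checking thresholds:
  Ben: 1 of 3 neighbours ≥ 1, adopts the app.
  Cal: 2 of 4 neighbours < 4, not yet.
  Dee: 3 of 5 neighbours < 5, not yet.
  Pia: 2 of 5 neighbours < 3, not yet.
Round 3 — no new adoptions; cascade stops.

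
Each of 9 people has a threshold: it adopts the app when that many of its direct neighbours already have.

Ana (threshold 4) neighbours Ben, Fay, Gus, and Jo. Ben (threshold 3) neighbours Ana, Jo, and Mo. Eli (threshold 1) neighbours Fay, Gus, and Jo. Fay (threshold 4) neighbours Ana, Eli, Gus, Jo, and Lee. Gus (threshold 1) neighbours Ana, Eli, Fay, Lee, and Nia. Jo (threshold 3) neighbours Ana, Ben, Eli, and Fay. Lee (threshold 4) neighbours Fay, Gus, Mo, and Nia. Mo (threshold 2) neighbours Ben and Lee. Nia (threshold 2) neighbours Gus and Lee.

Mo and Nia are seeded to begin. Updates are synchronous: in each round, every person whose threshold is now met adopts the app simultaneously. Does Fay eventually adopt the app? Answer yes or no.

no

Round 1 — Mo, Nia adopt the app (initial).
Round 2 — checking thresholds:
  Ben: 1 of 3 neighbours < 3, below threshold.
  Gus: 1 of 5 neighbours ≥ 1, adopts the app.
  Lee: 2 of 4 neighbours < 4, below threshold.
Round 3 — checking thresholds:
  Ana: 1 of 4 neighbours < 4, below threshold.
  Ben: 1 of 3 neighbours < 3, below threshold.
  Eli: 1 of 3 neighbours ≥ 1, adopts the app.
  Fay: 1 of 5 neighbours < 4, below threshold.
  Lee: 3 of 4 neighbours < 4, below threshold.
Round 4 — no new adoptions; cascade stops.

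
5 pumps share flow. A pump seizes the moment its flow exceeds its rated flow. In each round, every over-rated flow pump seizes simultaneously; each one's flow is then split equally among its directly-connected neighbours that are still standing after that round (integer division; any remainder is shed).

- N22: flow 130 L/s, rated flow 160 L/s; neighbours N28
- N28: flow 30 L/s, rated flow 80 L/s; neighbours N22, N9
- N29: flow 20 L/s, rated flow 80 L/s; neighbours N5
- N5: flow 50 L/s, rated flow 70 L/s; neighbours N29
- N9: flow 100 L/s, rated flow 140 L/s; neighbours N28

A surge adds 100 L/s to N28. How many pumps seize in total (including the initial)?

3

Round 1 — N28 at 130 > 80. N28 seizes.
  N28 sheds 130 L/s to N22, N9: 65 each.
    N22: 130+65 = 195 > 160
    N9: 100+65 = 165 > 140
Round 2 — N22, N9 seize.
  N22 sheds 195 L/s: no online neighbours, lost.
  N9 sheds 165 L/s: no online neighbours, lost.
No further seizures.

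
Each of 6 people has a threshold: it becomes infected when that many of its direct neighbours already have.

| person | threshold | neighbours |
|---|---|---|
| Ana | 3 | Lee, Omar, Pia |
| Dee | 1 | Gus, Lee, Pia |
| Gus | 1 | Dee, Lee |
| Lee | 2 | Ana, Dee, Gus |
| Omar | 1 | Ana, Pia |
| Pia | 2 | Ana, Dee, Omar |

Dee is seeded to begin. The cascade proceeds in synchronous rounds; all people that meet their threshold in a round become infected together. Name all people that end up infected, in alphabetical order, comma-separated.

Dee, Gus, Lee

Round 1 — Dee becomes infected (initial).
Round 2 — checking thresholds:
  Gus: 1 of 2 neighbours ≥ 1, becomes infected.
  Lee: 1 of 3 neighbours < 2, holds.
  Pia: 1 of 3 neighbours < 2, holds.
Round 3 — checking thresholds:
  Lee: 2 of 3 neighbours ≥ 2, becomes infected.
  Pia: 1 of 3 neighbours < 2, holds.
Round 4 — no new infections; cascade stops.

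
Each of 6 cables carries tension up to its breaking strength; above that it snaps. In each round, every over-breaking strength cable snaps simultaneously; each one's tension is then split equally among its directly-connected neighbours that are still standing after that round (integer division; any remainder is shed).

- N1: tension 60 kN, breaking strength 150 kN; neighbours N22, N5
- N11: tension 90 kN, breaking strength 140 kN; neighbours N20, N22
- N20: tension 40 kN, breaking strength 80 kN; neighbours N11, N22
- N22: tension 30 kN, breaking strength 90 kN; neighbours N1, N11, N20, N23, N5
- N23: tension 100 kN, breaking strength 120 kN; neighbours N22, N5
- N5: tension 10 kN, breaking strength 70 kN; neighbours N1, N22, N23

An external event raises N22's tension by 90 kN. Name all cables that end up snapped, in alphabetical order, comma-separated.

Round 1 — N22 at 120 > 90. N22 snaps.
  N22 sheds 120 kN to N1, N11, N20, N23, N5: 24 each.
    N1: 60+24 = 84 ≤ 150
    N11: 90+24 = 114 ≤ 140
    N20: 40+24 = 64 ≤ 80
    N23: 100+24 = 124 > 120
    N5: 10+24 = 34 ≤ 70
Round 2 — N23 snaps.
  N23 sheds 124 kN to N5: 124 each.
    N5: 34+124 = 158 > 70
Round 3 — N5 snaps.
  N5 sheds 158 kN to N1: 158 each.
    N1: 84+158 = 242 > 150
Round 4 — N1 snaps.
  N1 sheds 242 kN: no online neighbours, lost.
No further breaks.

N1, N22, N23, N5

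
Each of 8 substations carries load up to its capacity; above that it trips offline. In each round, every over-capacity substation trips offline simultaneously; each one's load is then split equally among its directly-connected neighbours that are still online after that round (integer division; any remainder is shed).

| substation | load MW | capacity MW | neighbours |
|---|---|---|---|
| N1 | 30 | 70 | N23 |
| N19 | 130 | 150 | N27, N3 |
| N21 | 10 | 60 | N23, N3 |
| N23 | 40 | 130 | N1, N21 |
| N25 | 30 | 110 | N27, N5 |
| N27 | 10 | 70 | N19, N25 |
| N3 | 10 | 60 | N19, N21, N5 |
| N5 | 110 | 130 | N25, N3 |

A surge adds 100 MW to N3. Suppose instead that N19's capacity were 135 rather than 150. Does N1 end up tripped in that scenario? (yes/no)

no

With N19's capacity at 135:
Round 1 — N3 at 110 > 60. N3 trips offline.
  N3 sheds 110 MW to N19, N21, N5: 36 each (2 lost).
    N19: 130+36 = 166 > 135
    N21: 10+36 = 46 ≤ 60
    N5: 110+36 = 146 > 130
Round 2 — N19, N5 trip offline.
  N19 sheds 166 MW to N27: 166 each.
    N27: 10+166 = 176 > 70
  N5 sheds 146 MW to N25: 146 each.
    N25: 30+146 = 176 > 110
Round 3 — N25, N27 trip offline.
  N25 sheds 176 MW: no online neighbours, lost.
  N27 sheds 176 MW: no online neighbours, lost.
No further trips.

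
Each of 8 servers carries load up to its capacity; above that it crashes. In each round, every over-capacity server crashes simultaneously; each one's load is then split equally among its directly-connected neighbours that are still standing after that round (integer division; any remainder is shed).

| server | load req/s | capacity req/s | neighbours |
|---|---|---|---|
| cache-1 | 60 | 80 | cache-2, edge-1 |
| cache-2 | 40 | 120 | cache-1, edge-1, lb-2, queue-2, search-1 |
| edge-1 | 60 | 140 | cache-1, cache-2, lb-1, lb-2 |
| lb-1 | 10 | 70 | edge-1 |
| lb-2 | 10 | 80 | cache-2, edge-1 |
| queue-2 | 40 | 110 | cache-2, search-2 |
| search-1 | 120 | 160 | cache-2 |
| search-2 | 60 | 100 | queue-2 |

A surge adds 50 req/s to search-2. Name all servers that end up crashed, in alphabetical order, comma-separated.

cache-1, cache-2, edge-1, lb-1, lb-2, queue-2, search-1, search-2

Round 1 — search-2 at 110 > 100. search-2 crashes.
  search-2 sheds 110 req/s to queue-2: 110 each.
    queue-2: 40+110 = 150 > 110
Round 2 — queue-2 crashes.
  queue-2 sheds 150 req/s to cache-2: 150 each.
    cache-2: 40+150 = 190 > 120
Round 3 — cache-2 crashes.
  cache-2 sheds 190 req/s to cache-1, edge-1, lb-2, search-1: 47 each (2 lost).
    cache-1: 60+47 = 107 > 80
    edge-1: 60+47 = 107 ≤ 140
    lb-2: 10+47 = 57 ≤ 80
    search-1: 120+47 = 167 > 160
Round 4 — cache-1, search-1 crash.
  cache-1 sheds 107 req/s to edge-1: 107 each.
    edge-1: 107+107 = 214 > 140
  search-1 sheds 167 req/s: no online neighbours, lost.
Round 5 — edge-1 crashes.
  edge-1 sheds 214 req/s to lb-1, lb-2: 107 each.
    lb-1: 10+107 = 117 > 70
    lb-2: 57+107 = 164 > 80
Round 6 — lb-1, lb-2 crash.
  lb-1 sheds 117 req/s: no online neighbours, lost.
  lb-2 sheds 164 req/s: no online neighbours, lost.
No further crashes.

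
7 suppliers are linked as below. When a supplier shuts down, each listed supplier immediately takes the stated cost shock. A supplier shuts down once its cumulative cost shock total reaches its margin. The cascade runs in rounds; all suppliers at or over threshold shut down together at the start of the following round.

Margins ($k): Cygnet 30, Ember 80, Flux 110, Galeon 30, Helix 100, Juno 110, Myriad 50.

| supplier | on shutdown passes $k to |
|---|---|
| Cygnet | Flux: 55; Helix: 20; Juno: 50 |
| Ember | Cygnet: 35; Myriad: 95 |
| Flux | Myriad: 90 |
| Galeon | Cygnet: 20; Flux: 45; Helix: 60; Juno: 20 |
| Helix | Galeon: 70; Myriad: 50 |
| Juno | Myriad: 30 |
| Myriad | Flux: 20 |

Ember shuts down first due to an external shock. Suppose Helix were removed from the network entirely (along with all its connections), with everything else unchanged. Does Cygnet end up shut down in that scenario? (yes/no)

yes

With Helix removed:
Round 1 — Ember shuts down (initial).
  Cygnet: +35 → 35 ≥ 30
  Myriad: +95 → 95 ≥ 50
Round 2 — Cygnet, Myriad shut down.
  Flux: +55+20 → 75 < 110
  Juno: +50 → 50 < 110
No further shutdowns.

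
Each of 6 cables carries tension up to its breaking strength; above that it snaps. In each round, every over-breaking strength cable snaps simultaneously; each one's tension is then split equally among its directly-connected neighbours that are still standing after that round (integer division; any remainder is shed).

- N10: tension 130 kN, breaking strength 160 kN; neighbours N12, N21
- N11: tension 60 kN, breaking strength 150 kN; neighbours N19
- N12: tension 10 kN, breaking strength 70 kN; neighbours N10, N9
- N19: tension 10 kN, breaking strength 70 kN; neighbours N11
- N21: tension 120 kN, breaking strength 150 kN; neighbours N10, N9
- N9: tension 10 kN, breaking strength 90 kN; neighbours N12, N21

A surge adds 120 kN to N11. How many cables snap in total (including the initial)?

Round 1 — N11 at 180 > 150. N11 snaps.
  N11 sheds 180 kN to N19: 180 each.
    N19: 10+180 = 190 > 70
Round 2 — N19 snaps.
  N19 sheds 190 kN: no online neighbours, lost.
No further breaks.

2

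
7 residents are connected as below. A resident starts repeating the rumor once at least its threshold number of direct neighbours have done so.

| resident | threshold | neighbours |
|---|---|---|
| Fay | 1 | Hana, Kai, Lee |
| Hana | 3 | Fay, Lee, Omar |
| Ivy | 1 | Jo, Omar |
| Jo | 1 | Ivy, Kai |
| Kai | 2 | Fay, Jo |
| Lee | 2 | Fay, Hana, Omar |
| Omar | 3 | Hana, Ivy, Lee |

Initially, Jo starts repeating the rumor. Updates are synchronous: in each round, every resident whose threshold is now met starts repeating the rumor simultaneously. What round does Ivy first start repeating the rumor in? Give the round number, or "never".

Round 1 — Jo starts repeating the rumor (initial).
Round 2 — checking thresholds:
  Ivy: 1 of 2 neighbours ≥ 1, starts repeating the rumor.
  Kai: 1 of 2 neighbours < 2, holds.
Round 3 — no new spreads; cascade stops.

2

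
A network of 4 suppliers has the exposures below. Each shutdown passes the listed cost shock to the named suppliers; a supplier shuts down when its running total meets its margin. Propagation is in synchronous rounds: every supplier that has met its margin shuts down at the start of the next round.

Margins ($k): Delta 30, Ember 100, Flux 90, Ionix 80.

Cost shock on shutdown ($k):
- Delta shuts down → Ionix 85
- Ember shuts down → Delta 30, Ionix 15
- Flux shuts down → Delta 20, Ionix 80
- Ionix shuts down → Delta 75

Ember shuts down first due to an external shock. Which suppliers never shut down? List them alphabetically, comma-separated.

Round 1 — Ember shuts down (initial).
  Delta: +30 → 30 ≥ 30
  Ionix: +15 → 15 < 80
Round 2 — Delta shuts down.
  Ionix: +85 → 100 ≥ 80
Round 3 — Ionix shuts down.
No further shutdowns.

Flux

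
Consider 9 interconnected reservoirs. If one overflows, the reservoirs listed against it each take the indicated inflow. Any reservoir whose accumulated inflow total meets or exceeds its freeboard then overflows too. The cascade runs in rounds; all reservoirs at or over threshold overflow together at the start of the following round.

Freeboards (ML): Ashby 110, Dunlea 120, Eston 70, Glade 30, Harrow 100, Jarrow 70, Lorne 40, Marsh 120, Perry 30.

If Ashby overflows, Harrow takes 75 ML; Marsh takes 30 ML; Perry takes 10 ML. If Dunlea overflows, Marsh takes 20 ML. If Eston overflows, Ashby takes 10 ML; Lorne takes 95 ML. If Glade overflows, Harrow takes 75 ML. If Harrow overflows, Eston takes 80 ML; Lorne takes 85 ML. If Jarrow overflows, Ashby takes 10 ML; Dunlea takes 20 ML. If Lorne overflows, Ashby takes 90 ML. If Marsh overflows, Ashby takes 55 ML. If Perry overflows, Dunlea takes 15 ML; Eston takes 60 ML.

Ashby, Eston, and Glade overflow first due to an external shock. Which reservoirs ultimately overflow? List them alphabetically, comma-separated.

Round 1 — Ashby, Eston, Glade overflow (initial).
  Harrow: +75+75 → 150 ≥ 100
  Lorne: +95 → 95 ≥ 40
  Marsh: +30 → 30 < 120
  Perry: +10 → 10 < 30
Round 2 — Harrow, Lorne overflow.
No further overflows.

Ashby, Eston, Glade, Harrow, Lorne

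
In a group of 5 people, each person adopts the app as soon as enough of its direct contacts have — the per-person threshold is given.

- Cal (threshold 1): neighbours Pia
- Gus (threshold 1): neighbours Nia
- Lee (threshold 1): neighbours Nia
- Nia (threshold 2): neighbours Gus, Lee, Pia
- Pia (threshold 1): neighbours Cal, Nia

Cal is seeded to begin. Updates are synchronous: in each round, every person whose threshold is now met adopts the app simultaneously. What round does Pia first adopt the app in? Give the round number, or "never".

2

Round 1 — Cal adopts the app (initial).
Round 2 — checking thresholds:
  Pia: 1 of 2 neighbours ≥ 1, adopts the app.
Round 3 — no new adoptions; cascade stops.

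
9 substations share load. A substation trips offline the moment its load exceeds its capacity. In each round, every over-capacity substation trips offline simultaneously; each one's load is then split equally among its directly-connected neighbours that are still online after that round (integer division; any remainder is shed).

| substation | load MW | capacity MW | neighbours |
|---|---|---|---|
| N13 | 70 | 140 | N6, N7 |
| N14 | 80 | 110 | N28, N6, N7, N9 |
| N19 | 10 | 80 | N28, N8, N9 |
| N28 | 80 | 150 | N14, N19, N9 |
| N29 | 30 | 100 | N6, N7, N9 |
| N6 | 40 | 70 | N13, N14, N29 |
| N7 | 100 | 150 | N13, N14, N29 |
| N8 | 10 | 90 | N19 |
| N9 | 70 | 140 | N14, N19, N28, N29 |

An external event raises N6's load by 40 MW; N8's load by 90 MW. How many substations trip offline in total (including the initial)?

3

Round 1 — N6 at 80 > 70; N8 at 100 > 90. N6, N8 trip offline.
  N6 sheds 80 MW to N13, N14, N29: 26 each (2 lost).
    N13: 70+26 = 96 ≤ 140
    N14: 80+26 = 106 ≤ 110
    N29: 30+26 = 56 ≤ 100
  N8 sheds 100 MW to N19: 100 each.
    N19: 10+100 = 110 > 80
Round 2 — N19 trips offline.
  N19 sheds 110 MW to N28, N9: 55 each.
    N28: 80+55 = 135 ≤ 150
    N9: 70+55 = 125 ≤ 140
No further trips.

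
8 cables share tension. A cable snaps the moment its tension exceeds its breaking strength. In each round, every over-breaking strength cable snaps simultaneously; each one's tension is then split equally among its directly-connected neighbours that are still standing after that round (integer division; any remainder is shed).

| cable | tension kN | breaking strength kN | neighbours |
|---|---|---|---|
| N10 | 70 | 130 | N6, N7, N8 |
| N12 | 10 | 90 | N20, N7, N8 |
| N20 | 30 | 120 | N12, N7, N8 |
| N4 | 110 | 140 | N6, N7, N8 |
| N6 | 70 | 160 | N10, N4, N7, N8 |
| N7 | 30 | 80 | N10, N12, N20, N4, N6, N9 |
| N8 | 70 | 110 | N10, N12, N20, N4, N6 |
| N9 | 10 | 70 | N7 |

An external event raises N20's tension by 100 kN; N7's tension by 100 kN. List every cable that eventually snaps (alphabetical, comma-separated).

Round 1 — N20 at 130 > 120; N7 at 130 > 80. N20, N7 snap.
  N20 sheds 130 kN to N12, N8: 65 each.
    N12: 10+65 = 75 ≤ 90
    N8: 70+65 = 135 > 110
  N7 sheds 130 kN to N10, N12, N4, N6, N9: 26 each.
    N10: 70+26 = 96 ≤ 130
    N12: 75+26 = 101 > 90
    N4: 110+26 = 136 ≤ 140
    N6: 70+26 = 96 ≤ 160
    N9: 10+26 = 36 ≤ 70
Round 2 — N12, N8 snap.
  N12 sheds 101 kN: no online neighbours, lost.
  N8 sheds 135 kN to N10, N4, N6: 45 each.
    N10: 96+45 = 141 > 130
    N4: 136+45 = 181 > 140
    N6: 96+45 = 141 ≤ 160
Round 3 — N10, N4 snap.
  N10 sheds 141 kN to N6: 141 each.
    N6: 141+141 = 282 > 160
  N4 sheds 181 kN to N6: 181 each.
    N6: 282+181 = 463 > 160
Round 4 — N6 snaps.
  N6 sheds 463 kN: no online neighbours, lost.
No further breaks.

N10, N12, N20, N4, N6, N7, N8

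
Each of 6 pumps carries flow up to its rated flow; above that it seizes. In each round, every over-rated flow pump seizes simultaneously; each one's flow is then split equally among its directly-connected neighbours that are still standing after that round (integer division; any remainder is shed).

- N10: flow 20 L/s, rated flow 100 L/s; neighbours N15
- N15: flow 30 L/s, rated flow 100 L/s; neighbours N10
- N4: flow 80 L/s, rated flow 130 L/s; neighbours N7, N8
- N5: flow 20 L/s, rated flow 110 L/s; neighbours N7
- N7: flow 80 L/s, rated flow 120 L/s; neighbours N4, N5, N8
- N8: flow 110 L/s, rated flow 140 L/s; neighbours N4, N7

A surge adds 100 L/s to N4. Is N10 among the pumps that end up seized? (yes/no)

Round 1 — N4 at 180 > 130. N4 seizes.
  N4 sheds 180 L/s to N7, N8: 90 each.
    N7: 80+90 = 170 > 120
    N8: 110+90 = 200 > 140
Round 2 — N7, N8 seize.
  N7 sheds 170 L/s to N5: 170 each.
    N5: 20+170 = 190 > 110
  N8 sheds 200 L/s: no online neighbours, lost.
Round 3 — N5 seizes.
  N5 sheds 190 L/s: no online neighbours, lost.
No further seizures.

no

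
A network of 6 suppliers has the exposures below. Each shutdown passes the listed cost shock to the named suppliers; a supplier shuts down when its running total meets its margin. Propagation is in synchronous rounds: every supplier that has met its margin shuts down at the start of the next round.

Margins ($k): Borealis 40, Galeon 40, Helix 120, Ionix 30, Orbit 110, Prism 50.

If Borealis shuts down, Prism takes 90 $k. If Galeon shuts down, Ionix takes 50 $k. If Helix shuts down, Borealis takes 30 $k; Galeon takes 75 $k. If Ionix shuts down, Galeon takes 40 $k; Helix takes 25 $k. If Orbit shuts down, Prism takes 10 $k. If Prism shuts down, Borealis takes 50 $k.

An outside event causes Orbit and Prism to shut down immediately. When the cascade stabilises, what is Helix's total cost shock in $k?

0

Round 1 — Orbit, Prism shut down (initial).
  Borealis: +50 → 50 ≥ 40
Round 2 — Borealis shuts down.
No further shutdowns.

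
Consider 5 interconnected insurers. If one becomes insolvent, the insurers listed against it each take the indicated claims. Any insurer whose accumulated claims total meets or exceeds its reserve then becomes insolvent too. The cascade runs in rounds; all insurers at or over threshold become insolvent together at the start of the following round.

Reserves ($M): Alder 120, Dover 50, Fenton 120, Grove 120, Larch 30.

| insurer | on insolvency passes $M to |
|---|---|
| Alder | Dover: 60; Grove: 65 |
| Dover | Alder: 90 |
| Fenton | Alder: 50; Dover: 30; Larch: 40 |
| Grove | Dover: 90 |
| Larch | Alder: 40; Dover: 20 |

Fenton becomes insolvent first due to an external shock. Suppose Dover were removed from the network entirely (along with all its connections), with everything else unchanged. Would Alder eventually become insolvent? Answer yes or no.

no

With Dover removed:
Round 1 — Fenton becomes insolvent (initial).
  Alder: +50 → 50 < 120
  Larch: +40 → 40 ≥ 30
Round 2 — Larch becomes insolvent.
  Alder: +40 → 90 < 120
No further insolvencies.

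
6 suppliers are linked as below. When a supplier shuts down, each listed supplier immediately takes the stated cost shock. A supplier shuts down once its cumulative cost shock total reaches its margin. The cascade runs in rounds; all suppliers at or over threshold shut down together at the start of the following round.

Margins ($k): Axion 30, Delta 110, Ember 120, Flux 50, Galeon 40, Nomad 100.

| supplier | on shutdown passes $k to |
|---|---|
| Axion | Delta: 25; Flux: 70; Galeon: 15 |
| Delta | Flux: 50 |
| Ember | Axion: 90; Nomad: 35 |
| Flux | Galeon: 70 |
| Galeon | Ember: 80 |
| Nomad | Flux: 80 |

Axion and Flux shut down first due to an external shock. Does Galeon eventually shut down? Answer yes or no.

Round 1 — Axion, Flux shut down (initial).
  Delta: +25 → 25 < 110
  Galeon: +15+70 → 85 ≥ 40
Round 2 — Galeon shuts down.
  Ember: +80 → 80 < 120
No further shutdowns.

yes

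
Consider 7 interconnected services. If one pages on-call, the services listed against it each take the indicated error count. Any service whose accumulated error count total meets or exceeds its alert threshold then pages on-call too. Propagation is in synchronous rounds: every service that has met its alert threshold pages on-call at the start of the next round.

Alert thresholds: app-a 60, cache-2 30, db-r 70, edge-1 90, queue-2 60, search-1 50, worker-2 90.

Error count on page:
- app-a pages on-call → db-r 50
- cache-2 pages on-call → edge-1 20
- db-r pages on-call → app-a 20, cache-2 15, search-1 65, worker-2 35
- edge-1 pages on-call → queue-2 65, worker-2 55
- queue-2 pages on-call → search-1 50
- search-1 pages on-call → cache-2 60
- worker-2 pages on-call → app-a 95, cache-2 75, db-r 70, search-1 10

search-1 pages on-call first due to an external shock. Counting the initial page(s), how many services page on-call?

2

Round 1 — search-1 pages on-call (initial).
  cache-2: +60 → 60 ≥ 30
Round 2 — cache-2 pages on-call.
  edge-1: +20 → 20 < 90
No further pages.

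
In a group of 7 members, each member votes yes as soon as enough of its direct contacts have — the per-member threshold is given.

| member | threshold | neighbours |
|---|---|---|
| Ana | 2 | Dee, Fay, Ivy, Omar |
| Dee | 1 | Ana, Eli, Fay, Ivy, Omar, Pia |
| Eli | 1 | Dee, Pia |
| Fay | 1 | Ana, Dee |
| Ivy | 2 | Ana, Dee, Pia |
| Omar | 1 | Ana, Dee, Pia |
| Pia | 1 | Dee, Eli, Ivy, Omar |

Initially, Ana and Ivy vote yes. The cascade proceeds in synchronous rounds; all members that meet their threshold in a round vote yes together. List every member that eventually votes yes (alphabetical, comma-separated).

Ana, Dee, Eli, Fay, Ivy, Omar, Pia

Round 1 — Ana, Ivy vote yes (initial).
Round 2 — checking thresholds:
  Dee: 2 of 6 neighbours ≥ 1, votes yes.
  Fay: 1 of 2 neighbours ≥ 1, votes yes.
  Omar: 1 of 3 neighbours ≥ 1, votes yes.
  Pia: 1 of 4 neighbours ≥ 1, votes yes.
Round 3 — checking thresholds:
  Eli: 2 of 2 neighbours ≥ 1, votes yes.
Round 4 — no new yes votes; cascade stops.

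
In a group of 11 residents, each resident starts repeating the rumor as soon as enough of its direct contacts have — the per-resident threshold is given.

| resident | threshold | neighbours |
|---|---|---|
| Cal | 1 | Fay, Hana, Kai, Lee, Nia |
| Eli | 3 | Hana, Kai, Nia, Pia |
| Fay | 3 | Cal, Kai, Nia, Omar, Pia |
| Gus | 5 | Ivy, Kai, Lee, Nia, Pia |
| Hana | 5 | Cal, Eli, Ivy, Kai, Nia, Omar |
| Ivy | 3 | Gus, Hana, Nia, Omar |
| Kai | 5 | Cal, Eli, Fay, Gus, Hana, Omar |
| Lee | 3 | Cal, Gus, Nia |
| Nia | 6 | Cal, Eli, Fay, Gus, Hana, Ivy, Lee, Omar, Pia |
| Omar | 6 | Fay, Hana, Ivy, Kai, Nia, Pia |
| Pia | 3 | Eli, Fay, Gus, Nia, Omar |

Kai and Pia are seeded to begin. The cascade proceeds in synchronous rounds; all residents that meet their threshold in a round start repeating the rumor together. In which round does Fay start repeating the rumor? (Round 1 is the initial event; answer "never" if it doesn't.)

Round 1 — Kai, Pia start repeating the rumor (initial).
Round 2 — checking thresholds:
  Cal: 1 of 5 neighbours ≥ 1, starts repeating the rumor.
  Eli: 2 of 4 neighbours < 3, below threshold.
  Fay: 2 of 5 neighbours < 3, below threshold.
  Gus: 2 of 5 neighbours < 5, below threshold.
  Hana: 1 of 6 neighbours < 5, below threshold.
  Nia: 1 of 9 neighbours < 6, below threshold.
  Omar: 2 of 6 neighbours < 6, below threshold.
Round 3 — checking thresholds:
  Eli: 2 of 4 neighbours < 3, below threshold.
  Fay: 3 of 5 neighbours ≥ 3, starts repeating the rumor.
  Gus: 2 of 5 neighbours < 5, below threshold.
  Hana: 2 of 6 neighbours < 5, below threshold.
  Lee: 1 of 3 neighbours < 3, below threshold.
  Nia: 2 of 9 neighbours < 6, below threshold.
  Omar: 2 of 6 neighbours < 6, below threshold.
Round 4 — no new spreads; cascade stops.

3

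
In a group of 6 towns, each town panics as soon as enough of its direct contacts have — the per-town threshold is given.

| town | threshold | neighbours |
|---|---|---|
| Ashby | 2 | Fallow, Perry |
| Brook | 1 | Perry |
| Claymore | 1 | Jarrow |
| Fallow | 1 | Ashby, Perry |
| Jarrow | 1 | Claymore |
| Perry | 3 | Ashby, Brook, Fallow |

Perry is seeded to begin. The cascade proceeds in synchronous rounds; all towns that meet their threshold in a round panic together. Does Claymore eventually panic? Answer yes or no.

Round 1 — Perry panics (initial).
Round 2 — checking thresholds:
  Ashby: 1 of 2 neighbours < 2, below threshold.
  Brook: 1 of 1 neighbours ≥ 1, panics.
  Fallow: 1 of 2 neighbours ≥ 1, panics.
Round 3 — checking thresholds:
  Ashby: 2 of 2 neighbours ≥ 2, panics.
Round 4 — no new panics; cascade stops.

no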